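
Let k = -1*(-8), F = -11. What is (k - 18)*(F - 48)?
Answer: 590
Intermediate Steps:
k = 8
(k - 18)*(F - 48) = (8 - 18)*(-11 - 48) = -10*(-59) = 590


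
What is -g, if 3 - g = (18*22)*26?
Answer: 10293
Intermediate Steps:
g = -10293 (g = 3 - 18*22*26 = 3 - 396*26 = 3 - 1*10296 = 3 - 10296 = -10293)
-g = -1*(-10293) = 10293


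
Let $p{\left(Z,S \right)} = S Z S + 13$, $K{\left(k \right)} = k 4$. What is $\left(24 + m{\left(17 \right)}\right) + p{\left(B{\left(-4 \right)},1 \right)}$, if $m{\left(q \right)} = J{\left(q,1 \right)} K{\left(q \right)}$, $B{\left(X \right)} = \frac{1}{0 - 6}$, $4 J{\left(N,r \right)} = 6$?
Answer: $\frac{833}{6} \approx 138.83$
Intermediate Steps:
$J{\left(N,r \right)} = \frac{3}{2}$ ($J{\left(N,r \right)} = \frac{1}{4} \cdot 6 = \frac{3}{2}$)
$K{\left(k \right)} = 4 k$
$B{\left(X \right)} = - \frac{1}{6}$ ($B{\left(X \right)} = \frac{1}{0 - 6} = \frac{1}{-6} = - \frac{1}{6}$)
$p{\left(Z,S \right)} = 13 + Z S^{2}$ ($p{\left(Z,S \right)} = Z S^{2} + 13 = 13 + Z S^{2}$)
$m{\left(q \right)} = 6 q$ ($m{\left(q \right)} = \frac{3 \cdot 4 q}{2} = 6 q$)
$\left(24 + m{\left(17 \right)}\right) + p{\left(B{\left(-4 \right)},1 \right)} = \left(24 + 6 \cdot 17\right) + \left(13 - \frac{1^{2}}{6}\right) = \left(24 + 102\right) + \left(13 - \frac{1}{6}\right) = 126 + \left(13 - \frac{1}{6}\right) = 126 + \frac{77}{6} = \frac{833}{6}$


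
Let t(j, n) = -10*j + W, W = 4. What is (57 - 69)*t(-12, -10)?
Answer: -1488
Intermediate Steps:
t(j, n) = 4 - 10*j (t(j, n) = -10*j + 4 = 4 - 10*j)
(57 - 69)*t(-12, -10) = (57 - 69)*(4 - 10*(-12)) = -12*(4 + 120) = -12*124 = -1488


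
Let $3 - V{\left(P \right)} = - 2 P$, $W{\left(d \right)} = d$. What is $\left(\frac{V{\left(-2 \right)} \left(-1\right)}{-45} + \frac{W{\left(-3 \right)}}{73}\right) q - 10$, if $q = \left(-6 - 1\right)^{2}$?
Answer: $- \frac{43042}{3285} \approx -13.103$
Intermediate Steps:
$V{\left(P \right)} = 3 + 2 P$ ($V{\left(P \right)} = 3 - - 2 P = 3 + 2 P$)
$q = 49$ ($q = \left(-7\right)^{2} = 49$)
$\left(\frac{V{\left(-2 \right)} \left(-1\right)}{-45} + \frac{W{\left(-3 \right)}}{73}\right) q - 10 = \left(\frac{\left(3 + 2 \left(-2\right)\right) \left(-1\right)}{-45} - \frac{3}{73}\right) 49 - 10 = \left(\left(3 - 4\right) \left(-1\right) \left(- \frac{1}{45}\right) - \frac{3}{73}\right) 49 - 10 = \left(\left(-1\right) \left(-1\right) \left(- \frac{1}{45}\right) - \frac{3}{73}\right) 49 - 10 = \left(1 \left(- \frac{1}{45}\right) - \frac{3}{73}\right) 49 - 10 = \left(- \frac{1}{45} - \frac{3}{73}\right) 49 - 10 = \left(- \frac{208}{3285}\right) 49 - 10 = - \frac{10192}{3285} - 10 = - \frac{43042}{3285}$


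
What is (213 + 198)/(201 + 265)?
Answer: 411/466 ≈ 0.88197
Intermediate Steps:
(213 + 198)/(201 + 265) = 411/466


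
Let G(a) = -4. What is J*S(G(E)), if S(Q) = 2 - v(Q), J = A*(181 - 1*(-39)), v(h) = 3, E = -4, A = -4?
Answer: 880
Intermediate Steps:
J = -880 (J = -4*(181 - 1*(-39)) = -4*(181 + 39) = -4*220 = -880)
S(Q) = -1 (S(Q) = 2 - 1*3 = 2 - 3 = -1)
J*S(G(E)) = -880*(-1) = 880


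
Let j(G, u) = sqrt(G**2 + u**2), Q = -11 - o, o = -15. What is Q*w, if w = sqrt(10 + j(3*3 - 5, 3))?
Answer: 4*sqrt(15) ≈ 15.492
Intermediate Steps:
Q = 4 (Q = -11 - 1*(-15) = -11 + 15 = 4)
w = sqrt(15) (w = sqrt(10 + sqrt((3*3 - 5)**2 + 3**2)) = sqrt(10 + sqrt((9 - 5)**2 + 9)) = sqrt(10 + sqrt(4**2 + 9)) = sqrt(10 + sqrt(16 + 9)) = sqrt(10 + sqrt(25)) = sqrt(10 + 5) = sqrt(15) ≈ 3.8730)
Q*w = 4*sqrt(15)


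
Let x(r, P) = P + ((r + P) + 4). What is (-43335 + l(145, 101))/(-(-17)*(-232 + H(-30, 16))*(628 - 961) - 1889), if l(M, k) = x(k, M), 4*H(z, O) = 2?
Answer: -17176/523453 ≈ -0.032813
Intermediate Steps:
H(z, O) = ½ (H(z, O) = (¼)*2 = ½)
x(r, P) = 4 + r + 2*P (x(r, P) = P + ((P + r) + 4) = P + (4 + P + r) = 4 + r + 2*P)
l(M, k) = 4 + k + 2*M
(-43335 + l(145, 101))/(-(-17)*(-232 + H(-30, 16))*(628 - 961) - 1889) = (-43335 + (4 + 101 + 2*145))/(-(-17)*(-232 + ½)*(628 - 961) - 1889) = (-43335 + (4 + 101 + 290))/(-(-17)*(-463/2*(-333)) - 1889) = (-43335 + 395)/(-(-17)*154179/2 - 1889) = -42940/(-17*(-154179/2) - 1889) = -42940/(2621043/2 - 1889) = -42940/2617265/2 = -42940*2/2617265 = -17176/523453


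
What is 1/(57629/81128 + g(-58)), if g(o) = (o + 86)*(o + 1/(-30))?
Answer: -1216920/1976549437 ≈ -0.00061568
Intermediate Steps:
g(o) = (86 + o)*(-1/30 + o) (g(o) = (86 + o)*(o - 1/30) = (86 + o)*(-1/30 + o))
1/(57629/81128 + g(-58)) = 1/(57629/81128 + (-43/15 + (-58)**2 + (2579/30)*(-58))) = 1/(57629*(1/81128) + (-43/15 + 3364 - 74791/15)) = 1/(57629/81128 - 24374/15) = 1/(-1976549437/1216920) = -1216920/1976549437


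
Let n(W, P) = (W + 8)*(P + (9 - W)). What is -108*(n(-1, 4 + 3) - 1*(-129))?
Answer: -26784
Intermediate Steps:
n(W, P) = (8 + W)*(9 + P - W)
-108*(n(-1, 4 + 3) - 1*(-129)) = -108*((72 - 1 - 1*(-1)² + 8*(4 + 3) + (4 + 3)*(-1)) - 1*(-129)) = -108*((72 - 1 - 1*1 + 8*7 + 7*(-1)) + 129) = -108*((72 - 1 - 1 + 56 - 7) + 129) = -108*(119 + 129) = -108*248 = -26784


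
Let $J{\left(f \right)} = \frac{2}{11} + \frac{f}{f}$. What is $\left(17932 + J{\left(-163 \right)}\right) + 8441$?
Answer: $\frac{290116}{11} \approx 26374.0$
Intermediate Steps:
$J{\left(f \right)} = \frac{13}{11}$ ($J{\left(f \right)} = 2 \cdot \frac{1}{11} + 1 = \frac{2}{11} + 1 = \frac{13}{11}$)
$\left(17932 + J{\left(-163 \right)}\right) + 8441 = \left(17932 + \frac{13}{11}\right) + 8441 = \frac{197265}{11} + 8441 = \frac{290116}{11}$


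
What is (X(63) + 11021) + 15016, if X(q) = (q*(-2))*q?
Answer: 18099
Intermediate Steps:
X(q) = -2*q**2 (X(q) = (-2*q)*q = -2*q**2)
(X(63) + 11021) + 15016 = (-2*63**2 + 11021) + 15016 = (-2*3969 + 11021) + 15016 = (-7938 + 11021) + 15016 = 3083 + 15016 = 18099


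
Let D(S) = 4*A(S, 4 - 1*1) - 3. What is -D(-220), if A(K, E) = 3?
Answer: -9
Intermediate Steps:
D(S) = 9 (D(S) = 4*3 - 3 = 12 - 3 = 9)
-D(-220) = -1*9 = -9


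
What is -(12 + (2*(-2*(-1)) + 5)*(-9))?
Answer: 69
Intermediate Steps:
-(12 + (2*(-2*(-1)) + 5)*(-9)) = -(12 + (2*2 + 5)*(-9)) = -(12 + (4 + 5)*(-9)) = -(12 + 9*(-9)) = -(12 - 81) = -1*(-69) = 69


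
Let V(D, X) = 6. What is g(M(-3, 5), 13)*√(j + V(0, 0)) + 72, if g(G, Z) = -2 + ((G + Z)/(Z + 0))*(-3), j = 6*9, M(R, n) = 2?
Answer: 72 - 142*√15/13 ≈ 29.695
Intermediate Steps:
j = 54
g(G, Z) = -2 - 3*(G + Z)/Z (g(G, Z) = -2 + ((G + Z)/Z)*(-3) = -2 - 3*(G + Z)/Z)
g(M(-3, 5), 13)*√(j + V(0, 0)) + 72 = (-5 - 3*2/13)*√(54 + 6) + 72 = (-5 - 3*2*1/13)*√60 + 72 = (-5 - 6/13)*(2*√15) + 72 = -142*√15/13 + 72 = 72 - 142*√15/13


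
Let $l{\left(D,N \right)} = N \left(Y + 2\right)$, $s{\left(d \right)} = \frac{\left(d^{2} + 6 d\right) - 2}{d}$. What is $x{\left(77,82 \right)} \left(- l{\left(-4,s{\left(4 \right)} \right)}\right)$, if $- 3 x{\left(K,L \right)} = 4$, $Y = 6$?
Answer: $\frac{304}{3} \approx 101.33$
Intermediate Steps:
$x{\left(K,L \right)} = - \frac{4}{3}$ ($x{\left(K,L \right)} = \left(- \frac{1}{3}\right) 4 = - \frac{4}{3}$)
$s{\left(d \right)} = \frac{-2 + d^{2} + 6 d}{d}$
$l{\left(D,N \right)} = 8 N$ ($l{\left(D,N \right)} = N \left(6 + 2\right) = N 8 = 8 N$)
$x{\left(77,82 \right)} \left(- l{\left(-4,s{\left(4 \right)} \right)}\right) = - \frac{4 \left(- 8 \left(6 + 4 - \frac{2}{4}\right)\right)}{3} = - \frac{4 \left(- 8 \left(6 + 4 - \frac{1}{2}\right)\right)}{3} = - \frac{4 \left(- \frac{8 \cdot 19}{2}\right)}{3} = - \frac{4 \left(\left(-1\right) 76\right)}{3} = \left(- \frac{4}{3}\right) \left(-76\right) = \frac{304}{3}$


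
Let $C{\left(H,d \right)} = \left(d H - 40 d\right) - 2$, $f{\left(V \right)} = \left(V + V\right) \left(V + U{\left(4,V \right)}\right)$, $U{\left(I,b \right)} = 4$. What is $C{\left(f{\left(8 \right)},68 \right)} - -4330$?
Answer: $14664$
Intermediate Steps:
$f{\left(V \right)} = 2 V \left(4 + V\right)$ ($f{\left(V \right)} = \left(V + V\right) \left(V + 4\right) = 2 V \left(4 + V\right)$)
$C{\left(H,d \right)} = -2 - 40 d + H d$ ($C{\left(H,d \right)} = \left(H d - 40 d\right) - 2 = \left(- 40 d + H d\right) - 2 = -2 - 40 d + H d$)
$C{\left(f{\left(8 \right)},68 \right)} - -4330 = \left(-2 - 2720 + 2 \cdot 8 \left(4 + 8\right) 68\right) - -4330 = \left(-2 - 2720 + 2 \cdot 8 \cdot 12 \cdot 68\right) + 4330 = \left(-2 - 2720 + 192 \cdot 68\right) + 4330 = \left(-2 - 2720 + 13056\right) + 4330 = 10334 + 4330 = 14664$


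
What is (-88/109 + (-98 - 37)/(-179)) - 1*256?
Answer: -4995853/19511 ≈ -256.05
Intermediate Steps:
(-88/109 + (-98 - 37)/(-179)) - 1*256 = (-88*1/109 - 135*(-1/179)) - 256 = (-88/109 + 135/179) - 256 = -1037/19511 - 256 = -4995853/19511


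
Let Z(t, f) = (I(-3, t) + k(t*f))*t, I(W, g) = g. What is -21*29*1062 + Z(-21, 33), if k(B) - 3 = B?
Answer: -631827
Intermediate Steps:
k(B) = 3 + B
Z(t, f) = t*(3 + t + f*t) (Z(t, f) = (t + (3 + t*f))*t = (t + (3 + f*t))*t = (3 + t + f*t)*t = t*(3 + t + f*t))
-21*29*1062 + Z(-21, 33) = -21*29*1062 - 21*(3 - 21 + 33*(-21)) = -609*1062 - 21*(3 - 21 - 693) = -646758 - 21*(-711) = -646758 + 14931 = -631827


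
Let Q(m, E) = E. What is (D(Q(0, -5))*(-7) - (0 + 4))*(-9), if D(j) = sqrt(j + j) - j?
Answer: 351 + 63*I*sqrt(10) ≈ 351.0 + 199.22*I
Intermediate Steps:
D(j) = -j + sqrt(2)*sqrt(j) (D(j) = sqrt(2*j) - j = sqrt(2)*sqrt(j) - j = -j + sqrt(2)*sqrt(j))
(D(Q(0, -5))*(-7) - (0 + 4))*(-9) = ((-1*(-5) + sqrt(2)*sqrt(-5))*(-7) - (0 + 4))*(-9) = ((5 + sqrt(2)*(I*sqrt(5)))*(-7) - 1*4)*(-9) = ((5 + I*sqrt(10))*(-7) - 4)*(-9) = ((-35 - 7*I*sqrt(10)) - 4)*(-9) = (-39 - 7*I*sqrt(10))*(-9) = 351 + 63*I*sqrt(10)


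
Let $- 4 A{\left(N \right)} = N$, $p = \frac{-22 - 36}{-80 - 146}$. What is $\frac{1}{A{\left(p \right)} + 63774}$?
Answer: $\frac{452}{28825819} \approx 1.568 \cdot 10^{-5}$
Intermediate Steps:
$p = \frac{29}{113}$ ($p = - \frac{58}{-226} = \left(-58\right) \left(- \frac{1}{226}\right) = \frac{29}{113} \approx 0.25664$)
$A{\left(N \right)} = - \frac{N}{4}$
$\frac{1}{A{\left(p \right)} + 63774} = \frac{1}{\left(- \frac{1}{4}\right) \frac{29}{113} + 63774} = \frac{1}{- \frac{29}{452} + 63774} = \frac{1}{\frac{28825819}{452}} = \frac{452}{28825819}$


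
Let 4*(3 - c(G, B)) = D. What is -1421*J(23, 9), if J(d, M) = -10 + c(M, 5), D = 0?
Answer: 9947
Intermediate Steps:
c(G, B) = 3 (c(G, B) = 3 - ¼*0 = 3 + 0 = 3)
J(d, M) = -7 (J(d, M) = -10 + 3 = -7)
-1421*J(23, 9) = -1421*(-7) = 9947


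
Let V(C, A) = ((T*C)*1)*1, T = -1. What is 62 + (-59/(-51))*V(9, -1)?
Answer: 877/17 ≈ 51.588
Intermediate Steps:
V(C, A) = -C (V(C, A) = (-C*1)*1 = -C*1 = -C)
62 + (-59/(-51))*V(9, -1) = 62 + (-59/(-51))*(-1*9) = 62 - 59*(-1/51)*(-9) = 62 + (59/51)*(-9) = 62 - 177/17 = 877/17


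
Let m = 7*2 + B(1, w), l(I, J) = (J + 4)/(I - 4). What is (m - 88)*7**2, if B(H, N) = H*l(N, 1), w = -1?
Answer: -3675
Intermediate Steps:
l(I, J) = (4 + J)/(-4 + I)
B(H, N) = 5*H/(-4 + N) (B(H, N) = H*((4 + 1)/(-4 + N)) = H*(5/(-4 + N)) = 5*H/(-4 + N))
m = 13 (m = 7*2 + 5*1/(-4 - 1) = 14 + 5*1/(-5) = 14 + 5*1*(-1/5) = 14 - 1 = 13)
(m - 88)*7**2 = (13 - 88)*7**2 = -75*49 = -3675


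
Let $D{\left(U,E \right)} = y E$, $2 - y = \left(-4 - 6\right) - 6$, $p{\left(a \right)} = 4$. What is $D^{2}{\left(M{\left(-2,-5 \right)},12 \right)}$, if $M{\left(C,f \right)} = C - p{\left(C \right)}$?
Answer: $46656$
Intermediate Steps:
$y = 18$ ($y = 2 - \left(\left(-4 - 6\right) - 6\right) = 2 - \left(-10 - 6\right) = 2 - -16 = 2 + 16 = 18$)
$M{\left(C,f \right)} = -4 + C$ ($M{\left(C,f \right)} = C - 4 = -4 + C$)
$D{\left(U,E \right)} = 18 E$
$D^{2}{\left(M{\left(-2,-5 \right)},12 \right)} = \left(18 \cdot 12\right)^{2} = 216^{2} = 46656$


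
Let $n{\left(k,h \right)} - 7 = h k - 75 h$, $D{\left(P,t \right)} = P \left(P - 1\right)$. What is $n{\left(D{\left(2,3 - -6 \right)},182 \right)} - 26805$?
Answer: $-40084$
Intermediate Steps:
$D{\left(P,t \right)} = P \left(-1 + P\right)$
$n{\left(k,h \right)} = 7 - 75 h + h k$ ($n{\left(k,h \right)} = 7 + \left(h k - 75 h\right) = 7 + \left(- 75 h + h k\right) = 7 - 75 h + h k$)
$n{\left(D{\left(2,3 - -6 \right)},182 \right)} - 26805 = \left(7 - 13650 + 182 \cdot 2 \left(-1 + 2\right)\right) - 26805 = \left(7 - 13650 + 182 \cdot 2 \cdot 1\right) - 26805 = \left(7 - 13650 + 182 \cdot 2\right) - 26805 = \left(7 - 13650 + 364\right) - 26805 = -13279 - 26805 = -40084$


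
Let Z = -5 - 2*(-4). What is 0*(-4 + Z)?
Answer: 0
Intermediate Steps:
Z = 3 (Z = -5 + 8 = 3)
0*(-4 + Z) = 0*(-4 + 3) = 0*(-1) = 0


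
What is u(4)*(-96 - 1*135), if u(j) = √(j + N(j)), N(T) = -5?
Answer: -231*I ≈ -231.0*I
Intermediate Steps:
u(j) = √(-5 + j) (u(j) = √(j - 5) = √(-5 + j))
u(4)*(-96 - 1*135) = √(-5 + 4)*(-96 - 1*135) = √(-1)*(-96 - 135) = I*(-231) = -231*I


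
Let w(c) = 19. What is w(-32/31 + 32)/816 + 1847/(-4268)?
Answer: -356515/870672 ≈ -0.40947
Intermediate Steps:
w(-32/31 + 32)/816 + 1847/(-4268) = 19/816 + 1847/(-4268) = 19*(1/816) + 1847*(-1/4268) = 19/816 - 1847/4268 = -356515/870672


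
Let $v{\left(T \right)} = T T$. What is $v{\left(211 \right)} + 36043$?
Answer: $80564$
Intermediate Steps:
$v{\left(T \right)} = T^{2}$
$v{\left(211 \right)} + 36043 = 211^{2} + 36043 = 44521 + 36043 = 80564$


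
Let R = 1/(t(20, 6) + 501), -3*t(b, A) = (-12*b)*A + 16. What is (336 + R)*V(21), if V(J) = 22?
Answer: 21636450/2927 ≈ 7392.0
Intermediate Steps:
t(b, A) = -16/3 + 4*A*b (t(b, A) = -((-12*b)*A + 16)/3 = -(-12*A*b + 16)/3 = -(16 - 12*A*b)/3 = -16/3 + 4*A*b)
R = 3/2927 (R = 1/((-16/3 + 4*6*20) + 501) = 1/((-16/3 + 480) + 501) = 1/(1424/3 + 501) = 1/(2927/3) = 3/2927 ≈ 0.0010249)
(336 + R)*V(21) = (336 + 3/2927)*22 = (983475/2927)*22 = 21636450/2927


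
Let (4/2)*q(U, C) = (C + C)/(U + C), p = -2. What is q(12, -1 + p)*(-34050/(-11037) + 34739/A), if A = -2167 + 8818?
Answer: -203293631/73407087 ≈ -2.7694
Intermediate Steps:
A = 6651
q(U, C) = C/(C + U) (q(U, C) = ((C + C)/(U + C))/2 = ((2*C)/(C + U))/2 = (2*C/(C + U))/2 = C/(C + U))
q(12, -1 + p)*(-34050/(-11037) + 34739/A) = ((-1 - 2)/((-1 - 2) + 12))*(-34050/(-11037) + 34739/6651) = (-3/(-3 + 12))*(-34050*(-1/11037) + 34739*(1/6651)) = (-3/9)*(11350/3679 + 34739/6651) = -3*⅑*(203293631/24469029) = -⅓*203293631/24469029 = -203293631/73407087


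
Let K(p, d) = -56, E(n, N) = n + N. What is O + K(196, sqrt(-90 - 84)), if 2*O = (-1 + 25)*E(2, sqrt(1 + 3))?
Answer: -8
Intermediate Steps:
E(n, N) = N + n
O = 48 (O = ((-1 + 25)*(sqrt(1 + 3) + 2))/2 = (24*(sqrt(4) + 2))/2 = (24*(2 + 2))/2 = (24*4)/2 = (1/2)*96 = 48)
O + K(196, sqrt(-90 - 84)) = 48 - 56 = -8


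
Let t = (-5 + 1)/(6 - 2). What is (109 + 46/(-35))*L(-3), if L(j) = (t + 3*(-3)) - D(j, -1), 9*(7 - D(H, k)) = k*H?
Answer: -37690/21 ≈ -1794.8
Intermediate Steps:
t = -1 (t = -4/4 = -4*1/4 = -1)
D(H, k) = 7 - H*k/9 (D(H, k) = 7 - k*H/9 = 7 - H*k/9)
L(j) = -17 - j/9 (L(j) = (-1 + 3*(-3)) - (7 - 1/9*j*(-1)) = (-1 - 9) - (7 + j/9) = -10 + (-7 - j/9) = -17 - j/9)
(109 + 46/(-35))*L(-3) = (109 + 46/(-35))*(-17 - 1/9*(-3)) = (109 + 46*(-1/35))*(-17 + 1/3) = (109 - 46/35)*(-50/3) = (3769/35)*(-50/3) = -37690/21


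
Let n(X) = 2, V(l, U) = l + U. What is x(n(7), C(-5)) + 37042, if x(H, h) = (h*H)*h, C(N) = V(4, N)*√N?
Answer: 37032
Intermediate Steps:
V(l, U) = U + l
C(N) = √N*(4 + N) (C(N) = (N + 4)*√N = (4 + N)*√N = √N*(4 + N))
x(H, h) = H*h² (x(H, h) = (H*h)*h = H*h²)
x(n(7), C(-5)) + 37042 = 2*(√(-5)*(4 - 5))² + 37042 = 2*((I*√5)*(-1))² + 37042 = 2*(-I*√5)² + 37042 = 2*(-5) + 37042 = -10 + 37042 = 37032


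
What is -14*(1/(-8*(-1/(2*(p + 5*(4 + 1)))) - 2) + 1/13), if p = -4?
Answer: 1645/247 ≈ 6.6599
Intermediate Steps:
-14*(1/(-8*(-1/(2*(p + 5*(4 + 1)))) - 2) + 1/13) = -14*(1/(-8*(-1/(2*(-4 + 5*(4 + 1)))) - 2) + 1/13) = -14*(1/(-8*(-1/(2*(-4 + 5*5))) - 2) + 1/13) = -14*(1/(-8*(-1/(2*(-4 + 25))) - 2) + 1/13) = -14*(1/(-8/(21*(-2)) - 2) + 1/13) = -14*(1/(-8/(-42) - 2) + 1/13) = -14*(1/(-8*(-1/42) - 2) + 1/13) = -14*(1/(4/21 - 2) + 1/13) = -14*(1/(-38/21) + 1/13) = -14*(-21/38 + 1/13) = -14*(-235/494) = 1645/247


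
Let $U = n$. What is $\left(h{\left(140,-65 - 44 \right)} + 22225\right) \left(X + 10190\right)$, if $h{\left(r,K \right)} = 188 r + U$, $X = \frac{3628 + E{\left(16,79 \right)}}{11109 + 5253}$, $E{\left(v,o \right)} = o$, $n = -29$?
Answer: $\frac{1348198889882}{2727} \approx 4.9439 \cdot 10^{8}$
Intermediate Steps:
$U = -29$
$X = \frac{3707}{16362}$ ($X = \frac{3628 + 79}{11109 + 5253} = \frac{3707}{16362} \approx 0.22656$)
$h{\left(r,K \right)} = -29 + 188 r$ ($h{\left(r,K \right)} = 188 r - 29 = -29 + 188 r$)
$\left(h{\left(140,-65 - 44 \right)} + 22225\right) \left(X + 10190\right) = \left(\left(-29 + 188 \cdot 140\right) + 22225\right) \left(\frac{3707}{16362} + 10190\right) = \left(\left(-29 + 26320\right) + 22225\right) \frac{166732487}{16362} = \left(26291 + 22225\right) \frac{166732487}{16362} = 48516 \cdot \frac{166732487}{16362} = \frac{1348198889882}{2727}$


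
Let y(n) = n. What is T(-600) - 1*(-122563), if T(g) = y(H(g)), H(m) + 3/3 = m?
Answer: 121962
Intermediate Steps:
H(m) = -1 + m
T(g) = -1 + g
T(-600) - 1*(-122563) = (-1 - 600) - 1*(-122563) = -601 + 122563 = 121962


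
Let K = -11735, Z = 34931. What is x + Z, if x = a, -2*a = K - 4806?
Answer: 86403/2 ≈ 43202.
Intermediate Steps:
a = 16541/2 (a = -(-11735 - 4806)/2 = -1/2*(-16541) = 16541/2 ≈ 8270.5)
x = 16541/2 ≈ 8270.5
x + Z = 16541/2 + 34931 = 86403/2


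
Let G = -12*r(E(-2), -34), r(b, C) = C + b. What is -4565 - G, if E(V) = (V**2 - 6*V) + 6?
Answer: -4709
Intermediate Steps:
E(V) = 6 + V**2 - 6*V
G = 144 (G = -12*(-34 + (6 + (-2)**2 - 6*(-2))) = -12*(-34 + (6 + 4 + 12)) = -12*(-34 + 22) = -12*(-12) = 144)
-4565 - G = -4565 - 1*144 = -4565 - 144 = -4709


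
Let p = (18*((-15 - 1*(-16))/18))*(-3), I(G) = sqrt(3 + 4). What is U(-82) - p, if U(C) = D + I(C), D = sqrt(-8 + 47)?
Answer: 3 + sqrt(7) + sqrt(39) ≈ 11.891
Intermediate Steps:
I(G) = sqrt(7)
D = sqrt(39) ≈ 6.2450
U(C) = sqrt(7) + sqrt(39) (U(C) = sqrt(39) + sqrt(7) = sqrt(7) + sqrt(39))
p = -3 (p = (18*((-15 + 16)*(1/18)))*(-3) = (18*(1*(1/18)))*(-3) = (18*(1/18))*(-3) = 1*(-3) = -3)
U(-82) - p = (sqrt(7) + sqrt(39)) - 1*(-3) = (sqrt(7) + sqrt(39)) + 3 = 3 + sqrt(7) + sqrt(39)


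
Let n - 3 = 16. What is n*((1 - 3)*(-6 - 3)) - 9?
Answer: 333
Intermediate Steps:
n = 19 (n = 3 + 16 = 19)
n*((1 - 3)*(-6 - 3)) - 9 = 19*((1 - 3)*(-6 - 3)) - 9 = 19*(-2*(-9)) - 9 = 19*18 - 9 = 342 - 9 = 333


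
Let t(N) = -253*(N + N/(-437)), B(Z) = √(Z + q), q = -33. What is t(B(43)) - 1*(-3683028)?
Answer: 3683028 - 4796*√10/19 ≈ 3.6822e+6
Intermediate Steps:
B(Z) = √(-33 + Z) (B(Z) = √(Z - 33) = √(-33 + Z))
t(N) = -4796*N/19 (t(N) = -253*(N + N*(-1/437)) = -253*(N - N/437) = -4796*N/19)
t(B(43)) - 1*(-3683028) = -4796*√(-33 + 43)/19 - 1*(-3683028) = -4796*√10/19 + 3683028 = 3683028 - 4796*√10/19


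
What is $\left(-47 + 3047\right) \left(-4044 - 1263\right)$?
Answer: $-15921000$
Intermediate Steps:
$\left(-47 + 3047\right) \left(-4044 - 1263\right) = 3000 \left(-5307\right) = -15921000$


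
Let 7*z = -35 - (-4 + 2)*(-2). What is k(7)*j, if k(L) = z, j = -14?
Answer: 78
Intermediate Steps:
z = -39/7 (z = (-35 - (-4 + 2)*(-2))/7 = (-35 - (-2)*(-2))/7 = (-35 - 1*4)/7 = (-35 - 4)/7 = (⅐)*(-39) = -39/7 ≈ -5.5714)
k(L) = -39/7
k(7)*j = -39/7*(-14) = 78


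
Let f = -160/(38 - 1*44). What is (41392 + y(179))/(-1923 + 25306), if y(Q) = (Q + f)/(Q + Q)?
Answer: 44455625/25113342 ≈ 1.7702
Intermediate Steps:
f = 80/3 (f = -160/(38 - 44) = -160/(-6) = -160*(-1/6) = 80/3 ≈ 26.667)
y(Q) = (80/3 + Q)/(2*Q) (y(Q) = (Q + 80/3)/(Q + Q) = (80/3 + Q)/((2*Q)) = (80/3 + Q)*(1/(2*Q)) = (80/3 + Q)/(2*Q))
(41392 + y(179))/(-1923 + 25306) = (41392 + (1/6)*(80 + 3*179)/179)/(-1923 + 25306) = (41392 + (1/6)*(1/179)*(80 + 537))/23383 = (41392 + (1/6)*(1/179)*617)*(1/23383) = (41392 + 617/1074)*(1/23383) = (44455625/1074)*(1/23383) = 44455625/25113342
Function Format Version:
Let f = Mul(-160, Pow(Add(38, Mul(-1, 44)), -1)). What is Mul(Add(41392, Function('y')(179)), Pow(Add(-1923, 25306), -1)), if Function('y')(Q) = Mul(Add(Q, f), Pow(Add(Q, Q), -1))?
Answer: Rational(44455625, 25113342) ≈ 1.7702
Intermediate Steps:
f = Rational(80, 3) (f = Mul(-160, Pow(Add(38, -44), -1)) = Mul(-160, Pow(-6, -1)) = Mul(-160, Rational(-1, 6)) = Rational(80, 3) ≈ 26.667)
Function('y')(Q) = Mul(Rational(1, 2), Pow(Q, -1), Add(Rational(80, 3), Q)) (Function('y')(Q) = Mul(Add(Q, Rational(80, 3)), Pow(Add(Q, Q), -1)) = Mul(Add(Rational(80, 3), Q), Pow(Mul(2, Q), -1)) = Mul(Add(Rational(80, 3), Q), Mul(Rational(1, 2), Pow(Q, -1))) = Mul(Rational(1, 2), Pow(Q, -1), Add(Rational(80, 3), Q)))
Mul(Add(41392, Function('y')(179)), Pow(Add(-1923, 25306), -1)) = Mul(Add(41392, Mul(Rational(1, 6), Pow(179, -1), Add(80, Mul(3, 179)))), Pow(Add(-1923, 25306), -1)) = Mul(Add(41392, Mul(Rational(1, 6), Rational(1, 179), Add(80, 537))), Pow(23383, -1)) = Mul(Add(41392, Mul(Rational(1, 6), Rational(1, 179), 617)), Rational(1, 23383)) = Mul(Add(41392, Rational(617, 1074)), Rational(1, 23383)) = Mul(Rational(44455625, 1074), Rational(1, 23383)) = Rational(44455625, 25113342)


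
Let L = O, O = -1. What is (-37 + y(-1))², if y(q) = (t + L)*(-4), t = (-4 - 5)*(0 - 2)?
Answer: 11025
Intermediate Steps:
t = 18 (t = -9*(-2) = 18)
L = -1
y(q) = -68 (y(q) = (18 - 1)*(-4) = 17*(-4) = -68)
(-37 + y(-1))² = (-37 - 68)² = (-105)² = 11025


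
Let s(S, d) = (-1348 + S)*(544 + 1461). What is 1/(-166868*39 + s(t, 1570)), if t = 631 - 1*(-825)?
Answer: -1/6291312 ≈ -1.5895e-7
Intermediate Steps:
t = 1456 (t = 631 + 825 = 1456)
s(S, d) = -2702740 + 2005*S (s(S, d) = (-1348 + S)*2005 = -2702740 + 2005*S)
1/(-166868*39 + s(t, 1570)) = 1/(-166868*39 + (-2702740 + 2005*1456)) = 1/(-6507852 + (-2702740 + 2919280)) = 1/(-6507852 + 216540) = 1/(-6291312) = -1/6291312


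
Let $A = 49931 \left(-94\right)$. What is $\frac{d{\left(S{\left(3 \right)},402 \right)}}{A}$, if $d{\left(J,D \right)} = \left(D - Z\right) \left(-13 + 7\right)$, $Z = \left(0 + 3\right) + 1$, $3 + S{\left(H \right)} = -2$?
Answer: $\frac{1194}{2346757} \approx 0.00050879$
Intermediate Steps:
$S{\left(H \right)} = -5$ ($S{\left(H \right)} = -3 - 2 = -5$)
$Z = 4$ ($Z = 3 + 1 = 4$)
$d{\left(J,D \right)} = 24 - 6 D$ ($d{\left(J,D \right)} = \left(D - 4\right) \left(-13 + 7\right) = \left(D - 4\right) \left(-6\right) = \left(-4 + D\right) \left(-6\right) = 24 - 6 D$)
$A = -4693514$
$\frac{d{\left(S{\left(3 \right)},402 \right)}}{A} = \frac{24 - 2412}{-4693514} = \left(24 - 2412\right) \left(- \frac{1}{4693514}\right) = \left(-2388\right) \left(- \frac{1}{4693514}\right) = \frac{1194}{2346757}$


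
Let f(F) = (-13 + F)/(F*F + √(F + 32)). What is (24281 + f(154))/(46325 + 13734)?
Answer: 6828407322013/16890046329865 - 141*√186/33780092659730 ≈ 0.40429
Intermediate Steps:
f(F) = (-13 + F)/(F² + √(32 + F))
(24281 + f(154))/(46325 + 13734) = (24281 + (-13 + 154)/(154² + √(32 + 154)))/(46325 + 13734) = (24281 + 141/(23716 + √186))/60059 = (24281 + 141/(23716 + √186))*(1/60059) = 24281/60059 + 141/(60059*(23716 + √186))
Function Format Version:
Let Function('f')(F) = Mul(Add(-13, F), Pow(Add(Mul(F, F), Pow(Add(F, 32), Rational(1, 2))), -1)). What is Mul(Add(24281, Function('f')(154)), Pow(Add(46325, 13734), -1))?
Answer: Add(Rational(6828407322013, 16890046329865), Mul(Rational(-141, 33780092659730), Pow(186, Rational(1, 2)))) ≈ 0.40429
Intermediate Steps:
Function('f')(F) = Mul(Pow(Add(Pow(F, 2), Pow(Add(32, F), Rational(1, 2))), -1), Add(-13, F)) (Function('f')(F) = Mul(Add(-13, F), Pow(Add(Pow(F, 2), Pow(Add(32, F), Rational(1, 2))), -1)) = Mul(Pow(Add(Pow(F, 2), Pow(Add(32, F), Rational(1, 2))), -1), Add(-13, F)))
Mul(Add(24281, Function('f')(154)), Pow(Add(46325, 13734), -1)) = Mul(Add(24281, Mul(Pow(Add(Pow(154, 2), Pow(Add(32, 154), Rational(1, 2))), -1), Add(-13, 154))), Pow(Add(46325, 13734), -1)) = Mul(Add(24281, Mul(Pow(Add(23716, Pow(186, Rational(1, 2))), -1), 141)), Pow(60059, -1)) = Mul(Add(24281, Mul(141, Pow(Add(23716, Pow(186, Rational(1, 2))), -1))), Rational(1, 60059)) = Add(Rational(24281, 60059), Mul(Rational(141, 60059), Pow(Add(23716, Pow(186, Rational(1, 2))), -1)))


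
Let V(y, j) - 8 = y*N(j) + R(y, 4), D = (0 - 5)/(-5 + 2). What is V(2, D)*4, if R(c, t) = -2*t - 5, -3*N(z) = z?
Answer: -220/9 ≈ -24.444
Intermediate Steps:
N(z) = -z/3
R(c, t) = -5 - 2*t
D = 5/3 (D = -5/(-3) = -5*(-1/3) = 5/3 ≈ 1.6667)
V(y, j) = -5 - j*y/3 (V(y, j) = 8 + (y*(-j/3) + (-5 - 2*4)) = 8 + (-j*y/3 + (-5 - 8)) = 8 + (-j*y/3 - 13) = 8 + (-13 - j*y/3) = -5 - j*y/3)
V(2, D)*4 = (-5 - 1/3*5/3*2)*4 = (-5 - 10/9)*4 = -55/9*4 = -220/9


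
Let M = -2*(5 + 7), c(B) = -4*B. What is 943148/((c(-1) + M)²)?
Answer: 235787/100 ≈ 2357.9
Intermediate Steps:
M = -24 (M = -2*12 = -24)
943148/((c(-1) + M)²) = 943148/((-4*(-1) - 24)²) = 943148/((4 - 24)²) = 943148/((-20)²) = 943148/400 = 943148*(1/400) = 235787/100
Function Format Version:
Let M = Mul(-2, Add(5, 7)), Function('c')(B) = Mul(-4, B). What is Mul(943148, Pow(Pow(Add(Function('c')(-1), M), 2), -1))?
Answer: Rational(235787, 100) ≈ 2357.9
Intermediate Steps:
M = -24 (M = Mul(-2, 12) = -24)
Mul(943148, Pow(Pow(Add(Function('c')(-1), M), 2), -1)) = Mul(943148, Pow(Pow(Add(Mul(-4, -1), -24), 2), -1)) = Mul(943148, Pow(Pow(Add(4, -24), 2), -1)) = Mul(943148, Pow(Pow(-20, 2), -1)) = Mul(943148, Pow(400, -1)) = Mul(943148, Rational(1, 400)) = Rational(235787, 100)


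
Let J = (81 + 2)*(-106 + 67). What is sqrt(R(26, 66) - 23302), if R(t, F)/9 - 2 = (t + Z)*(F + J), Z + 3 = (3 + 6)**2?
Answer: 2*I*sqrt(747835) ≈ 1729.5*I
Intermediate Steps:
Z = 78 (Z = -3 + (3 + 6)**2 = -3 + 9**2 = -3 + 81 = 78)
J = -3237 (J = 83*(-39) = -3237)
R(t, F) = 18 + 9*(-3237 + F)*(78 + t) (R(t, F) = 18 + 9*((t + 78)*(F - 3237)) = 18 + 9*((78 + t)*(-3237 + F)) = 18 + 9*((-3237 + F)*(78 + t)) = 18 + 9*(-3237 + F)*(78 + t))
sqrt(R(26, 66) - 23302) = sqrt((-2272356 - 29133*26 + 702*66 + 9*66*26) - 23302) = sqrt((-2272356 - 757458 + 46332 + 15444) - 23302) = sqrt(-2968038 - 23302) = sqrt(-2991340) = 2*I*sqrt(747835)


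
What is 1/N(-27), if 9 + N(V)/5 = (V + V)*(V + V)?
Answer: 1/14535 ≈ 6.8799e-5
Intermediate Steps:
N(V) = -45 + 20*V**2 (N(V) = -45 + 5*((V + V)*(V + V)) = -45 + 5*((2*V)*(2*V)) = -45 + 5*(4*V**2) = -45 + 20*V**2)
1/N(-27) = 1/(-45 + 20*(-27)**2) = 1/(-45 + 20*729) = 1/(-45 + 14580) = 1/14535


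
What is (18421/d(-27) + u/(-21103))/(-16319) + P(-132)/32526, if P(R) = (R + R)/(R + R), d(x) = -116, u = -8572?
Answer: 6325854882599/649675355269356 ≈ 0.0097369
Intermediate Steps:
P(R) = 1 (P(R) = (2*R)/((2*R)) = (2*R)*(1/(2*R)) = 1)
(18421/d(-27) + u/(-21103))/(-16319) + P(-132)/32526 = (18421/(-116) - 8572/(-21103))/(-16319) + 1/32526 = (18421*(-1/116) - 8572*(-1/21103))*(-1/16319) + 1*(1/32526) = (-18421/116 + 8572/21103)*(-1/16319) + 1/32526 = -387744011/2447948*(-1/16319) + 1/32526 = 387744011/39948063412 + 1/32526 = 6325854882599/649675355269356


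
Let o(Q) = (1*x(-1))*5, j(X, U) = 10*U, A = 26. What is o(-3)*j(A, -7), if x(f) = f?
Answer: 350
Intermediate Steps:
o(Q) = -5 (o(Q) = (1*(-1))*5 = -1*5 = -5)
o(-3)*j(A, -7) = -50*(-7) = -5*(-70) = 350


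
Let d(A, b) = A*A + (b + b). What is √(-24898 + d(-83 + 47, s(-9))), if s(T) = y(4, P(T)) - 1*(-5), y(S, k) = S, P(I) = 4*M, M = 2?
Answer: 4*I*√1474 ≈ 153.57*I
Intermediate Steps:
P(I) = 8 (P(I) = 4*2 = 8)
s(T) = 9 (s(T) = 4 - 1*(-5) = 4 + 5 = 9)
d(A, b) = A² + 2*b
√(-24898 + d(-83 + 47, s(-9))) = √(-24898 + ((-83 + 47)² + 2*9)) = √(-24898 + ((-36)² + 18)) = √(-24898 + (1296 + 18)) = √(-24898 + 1314) = √(-23584) = 4*I*√1474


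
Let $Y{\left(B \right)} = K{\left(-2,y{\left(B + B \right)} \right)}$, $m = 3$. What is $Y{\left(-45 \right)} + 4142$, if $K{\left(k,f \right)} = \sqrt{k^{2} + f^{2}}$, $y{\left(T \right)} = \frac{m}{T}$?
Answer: $4142 + \frac{\sqrt{3601}}{30} \approx 4144.0$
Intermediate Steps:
$y{\left(T \right)} = \frac{3}{T}$
$K{\left(k,f \right)} = \sqrt{f^{2} + k^{2}}$
$Y{\left(B \right)} = \sqrt{4 + \frac{9}{4 B^{2}}}$ ($Y{\left(B \right)} = \sqrt{\left(\frac{3}{B + B}\right)^{2} + \left(-2\right)^{2}} = \sqrt{\left(\frac{3}{2 B}\right)^{2} + 4} = \sqrt{\frac{9}{4 B^{2}} + 4} = \sqrt{4 + \frac{9}{4 B^{2}}}$)
$Y{\left(-45 \right)} + 4142 = \frac{\sqrt{16 + \frac{9}{2025}}}{2} + 4142 = \frac{\sqrt{16 + 9 \cdot \frac{1}{2025}}}{2} + 4142 = \frac{\sqrt{16 + \frac{1}{225}}}{2} + 4142 = \frac{\sqrt{\frac{3601}{225}}}{2} + 4142 = \frac{\frac{1}{15} \sqrt{3601}}{2} + 4142 = \frac{\sqrt{3601}}{30} + 4142 = 4142 + \frac{\sqrt{3601}}{30}$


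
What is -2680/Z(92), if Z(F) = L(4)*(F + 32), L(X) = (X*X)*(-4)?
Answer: 335/992 ≈ 0.33770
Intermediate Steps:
L(X) = -4*X² (L(X) = X²*(-4) = -4*X²)
Z(F) = -2048 - 64*F (Z(F) = (-4*4²)*(F + 32) = (-4*16)*(32 + F) = -64*(32 + F) = -2048 - 64*F)
-2680/Z(92) = -2680/(-2048 - 64*92) = -2680/(-2048 - 5888) = -2680/(-7936) = -2680*(-1/7936) = 335/992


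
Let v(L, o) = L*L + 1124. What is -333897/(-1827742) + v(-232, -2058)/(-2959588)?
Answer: 221941696755/1352340822574 ≈ 0.16412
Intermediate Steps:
v(L, o) = 1124 + L² (v(L, o) = L² + 1124 = 1124 + L²)
-333897/(-1827742) + v(-232, -2058)/(-2959588) = -333897/(-1827742) + (1124 + (-232)²)/(-2959588) = -333897*(-1/1827742) + (1124 + 53824)*(-1/2959588) = 333897/1827742 + 54948*(-1/2959588) = 333897/1827742 - 13737/739897 = 221941696755/1352340822574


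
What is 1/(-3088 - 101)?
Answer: -1/3189 ≈ -0.00031358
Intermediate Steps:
1/(-3088 - 101) = 1/(-3189) = -1/3189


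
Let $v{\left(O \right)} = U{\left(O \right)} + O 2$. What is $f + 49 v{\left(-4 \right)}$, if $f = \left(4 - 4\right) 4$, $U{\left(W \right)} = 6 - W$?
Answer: $98$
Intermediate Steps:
$v{\left(O \right)} = 6 + O$ ($v{\left(O \right)} = \left(6 - O\right) + O 2 = \left(6 - O\right) + 2 O = 6 + O$)
$f = 0$ ($f = 0 \cdot 4 = 0$)
$f + 49 v{\left(-4 \right)} = 0 + 49 \left(6 - 4\right) = 0 + 49 \cdot 2 = 0 + 98 = 98$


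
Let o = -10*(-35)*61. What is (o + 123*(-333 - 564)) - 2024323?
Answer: -2113304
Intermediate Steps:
o = 21350 (o = 350*61 = 21350)
(o + 123*(-333 - 564)) - 2024323 = (21350 + 123*(-333 - 564)) - 2024323 = (21350 + 123*(-897)) - 2024323 = (21350 - 110331) - 2024323 = -88981 - 2024323 = -2113304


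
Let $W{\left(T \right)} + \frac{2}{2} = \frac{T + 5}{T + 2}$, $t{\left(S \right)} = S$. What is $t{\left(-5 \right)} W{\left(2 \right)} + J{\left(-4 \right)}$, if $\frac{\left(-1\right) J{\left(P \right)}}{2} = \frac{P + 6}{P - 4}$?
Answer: $- \frac{13}{4} \approx -3.25$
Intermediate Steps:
$J{\left(P \right)} = - \frac{2 \left(6 + P\right)}{-4 + P}$ ($J{\left(P \right)} = - 2 \frac{P + 6}{P - 4} = - 2 \frac{6 + P}{-4 + P} = - \frac{2 \left(6 + P\right)}{-4 + P}$)
$W{\left(T \right)} = -1 + \frac{5 + T}{2 + T}$ ($W{\left(T \right)} = -1 + \frac{T + 5}{T + 2} = -1 + \frac{5 + T}{2 + T}$)
$t{\left(-5 \right)} W{\left(2 \right)} + J{\left(-4 \right)} = - 5 \frac{3}{2 + 2} + \frac{2 \left(-6 - -4\right)}{-4 - 4} = - 5 \cdot \frac{3}{4} + \frac{2 \left(-6 + 4\right)}{-8} = - 5 \cdot 3 \cdot \frac{1}{4} + 2 \left(- \frac{1}{8}\right) \left(-2\right) = \left(-5\right) \frac{3}{4} + \frac{1}{2} = - \frac{15}{4} + \frac{1}{2} = - \frac{13}{4}$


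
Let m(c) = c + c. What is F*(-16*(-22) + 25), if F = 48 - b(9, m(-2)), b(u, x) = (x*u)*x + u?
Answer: -39585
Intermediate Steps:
m(c) = 2*c
b(u, x) = u + u*x² (b(u, x) = (u*x)*x + u = u*x² + u = u + u*x²)
F = -105 (F = 48 - 9*(1 + (2*(-2))²) = 48 - 9*(1 + (-4)²) = 48 - 9*(1 + 16) = 48 - 9*17 = 48 - 1*153 = 48 - 153 = -105)
F*(-16*(-22) + 25) = -105*(-16*(-22) + 25) = -105*(352 + 25) = -105*377 = -39585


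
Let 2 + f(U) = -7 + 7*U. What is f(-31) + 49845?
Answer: 49619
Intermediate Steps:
f(U) = -9 + 7*U (f(U) = -2 + (-7 + 7*U) = -9 + 7*U)
f(-31) + 49845 = (-9 + 7*(-31)) + 49845 = (-9 - 217) + 49845 = -226 + 49845 = 49619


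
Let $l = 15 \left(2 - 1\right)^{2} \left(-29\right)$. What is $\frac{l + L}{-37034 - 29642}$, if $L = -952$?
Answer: $\frac{1387}{66676} \approx 0.020802$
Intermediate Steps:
$l = -435$ ($l = 15 \cdot 1^{2} \left(-29\right) = 15 \cdot 1 \left(-29\right) = 15 \left(-29\right) = -435$)
$\frac{l + L}{-37034 - 29642} = \frac{-435 - 952}{-37034 - 29642} = - \frac{1387}{-66676} = \left(-1387\right) \left(- \frac{1}{66676}\right) = \frac{1387}{66676}$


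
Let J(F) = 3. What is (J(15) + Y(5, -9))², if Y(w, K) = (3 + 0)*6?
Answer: 441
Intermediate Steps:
Y(w, K) = 18 (Y(w, K) = 3*6 = 18)
(J(15) + Y(5, -9))² = (3 + 18)² = 21² = 441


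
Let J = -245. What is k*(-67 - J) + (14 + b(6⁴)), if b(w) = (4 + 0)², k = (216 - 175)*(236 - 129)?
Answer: 780916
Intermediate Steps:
k = 4387 (k = 41*107 = 4387)
b(w) = 16 (b(w) = 4² = 16)
k*(-67 - J) + (14 + b(6⁴)) = 4387*(-67 - 1*(-245)) + (14 + 16) = 4387*(-67 + 245) + 30 = 4387*178 + 30 = 780886 + 30 = 780916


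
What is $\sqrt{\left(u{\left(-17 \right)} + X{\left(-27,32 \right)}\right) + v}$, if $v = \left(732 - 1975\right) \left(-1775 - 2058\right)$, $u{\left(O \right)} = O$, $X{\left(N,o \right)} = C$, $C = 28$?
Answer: $\sqrt{4764430} \approx 2182.8$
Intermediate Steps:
$X{\left(N,o \right)} = 28$
$v = 4764419$ ($v = \left(-1243\right) \left(-3833\right) = 4764419$)
$\sqrt{\left(u{\left(-17 \right)} + X{\left(-27,32 \right)}\right) + v} = \sqrt{\left(-17 + 28\right) + 4764419} = \sqrt{11 + 4764419} = \sqrt{4764430}$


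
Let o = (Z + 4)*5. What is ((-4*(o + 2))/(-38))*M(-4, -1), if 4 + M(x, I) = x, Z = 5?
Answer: -752/19 ≈ -39.579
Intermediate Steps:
o = 45 (o = (5 + 4)*5 = 9*5 = 45)
M(x, I) = -4 + x
((-4*(o + 2))/(-38))*M(-4, -1) = ((-4*(45 + 2))/(-38))*(-4 - 4) = -(-2)*47/19*(-8) = -1/38*(-188)*(-8) = (94/19)*(-8) = -752/19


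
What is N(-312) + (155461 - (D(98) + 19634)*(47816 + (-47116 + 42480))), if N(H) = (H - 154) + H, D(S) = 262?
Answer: -858954597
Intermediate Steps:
N(H) = -154 + 2*H (N(H) = (-154 + H) + H = -154 + 2*H)
N(-312) + (155461 - (D(98) + 19634)*(47816 + (-47116 + 42480))) = (-154 + 2*(-312)) + (155461 - (262 + 19634)*(47816 + (-47116 + 42480))) = (-154 - 624) + (155461 - 19896*(47816 - 4636)) = -778 + (155461 - 19896*43180) = -778 + (155461 - 1*859109280) = -778 + (155461 - 859109280) = -778 - 858953819 = -858954597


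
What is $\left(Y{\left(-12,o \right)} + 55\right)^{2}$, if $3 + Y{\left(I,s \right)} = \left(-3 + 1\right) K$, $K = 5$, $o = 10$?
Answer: $1764$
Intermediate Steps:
$Y{\left(I,s \right)} = -13$ ($Y{\left(I,s \right)} = -3 + \left(-3 + 1\right) 5 = -3 - 10 = -13$)
$\left(Y{\left(-12,o \right)} + 55\right)^{2} = \left(-13 + 55\right)^{2} = 42^{2} = 1764$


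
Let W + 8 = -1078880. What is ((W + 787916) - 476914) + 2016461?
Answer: 1248575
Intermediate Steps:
W = -1078888 (W = -8 - 1078880 = -1078888)
((W + 787916) - 476914) + 2016461 = ((-1078888 + 787916) - 476914) + 2016461 = (-290972 - 476914) + 2016461 = -767886 + 2016461 = 1248575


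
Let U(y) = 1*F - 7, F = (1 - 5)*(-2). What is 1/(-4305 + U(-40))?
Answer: -1/4304 ≈ -0.00023234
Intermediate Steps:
F = 8 (F = -4*(-2) = 8)
U(y) = 1 (U(y) = 1*8 - 7 = 8 - 7 = 1)
1/(-4305 + U(-40)) = 1/(-4305 + 1) = 1/(-4304) = -1/4304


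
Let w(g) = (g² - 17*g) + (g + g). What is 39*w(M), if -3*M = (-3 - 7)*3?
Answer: -1950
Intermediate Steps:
M = 10 (M = -(-3 - 7)*3/3 = -(-10)*3/3 = -⅓*(-30) = 10)
w(g) = g² - 15*g (w(g) = (g² - 17*g) + 2*g = g² - 15*g)
39*w(M) = 39*(10*(-15 + 10)) = 39*(10*(-5)) = 39*(-50) = -1950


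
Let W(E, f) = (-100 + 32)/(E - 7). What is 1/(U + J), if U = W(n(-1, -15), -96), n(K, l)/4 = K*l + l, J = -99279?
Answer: -7/694885 ≈ -1.0074e-5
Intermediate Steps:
n(K, l) = 4*l + 4*K*l (n(K, l) = 4*(K*l + l) = 4*(l + K*l) = 4*l + 4*K*l)
W(E, f) = -68/(-7 + E)
U = 68/7 (U = -68/(-7 + 4*(-15)*(1 - 1)) = -68/(-7 + 4*(-15)*0) = -68/(-7 + 0) = -68/(-7) = -68*(-⅐) = 68/7 ≈ 9.7143)
1/(U + J) = 1/(68/7 - 99279) = 1/(-694885/7) = -7/694885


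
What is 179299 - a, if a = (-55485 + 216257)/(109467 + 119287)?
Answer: 20507601337/114377 ≈ 1.7930e+5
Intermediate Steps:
a = 80386/114377 (a = 160772/228754 = 160772*(1/228754) = 80386/114377 ≈ 0.70282)
179299 - a = 179299 - 1*80386/114377 = 179299 - 80386/114377 = 20507601337/114377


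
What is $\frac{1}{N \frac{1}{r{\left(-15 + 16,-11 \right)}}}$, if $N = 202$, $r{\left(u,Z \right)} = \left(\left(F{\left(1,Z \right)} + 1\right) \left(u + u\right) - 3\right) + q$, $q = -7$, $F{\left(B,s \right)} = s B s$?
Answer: $\frac{117}{101} \approx 1.1584$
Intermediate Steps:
$F{\left(B,s \right)} = B s^{2}$ ($F{\left(B,s \right)} = B s s = B s^{2}$)
$r{\left(u,Z \right)} = -10 + 2 u \left(1 + Z^{2}\right)$ ($r{\left(u,Z \right)} = \left(\left(1 Z^{2} + 1\right) \left(u + u\right) - 3\right) - 7 = \left(\left(Z^{2} + 1\right) 2 u - 3\right) - 7 = \left(\left(1 + Z^{2}\right) 2 u - 3\right) - 7 = \left(2 u \left(1 + Z^{2}\right) - 3\right) - 7 = \left(-3 + 2 u \left(1 + Z^{2}\right)\right) - 7 = -10 + 2 u \left(1 + Z^{2}\right)$)
$\frac{1}{N \frac{1}{r{\left(-15 + 16,-11 \right)}}} = \frac{1}{202 \frac{1}{-10 + 2 \left(-15 + 16\right) + 2 \left(-15 + 16\right) \left(-11\right)^{2}}} = \frac{1}{202 \frac{1}{-10 + 2 \cdot 1 + 2 \cdot 1 \cdot 121}} = \frac{1}{202 \frac{1}{-10 + 2 + 242}} = \frac{1}{202 \cdot \frac{1}{234}} = \frac{1}{\frac{101}{117}} = \frac{117}{101}$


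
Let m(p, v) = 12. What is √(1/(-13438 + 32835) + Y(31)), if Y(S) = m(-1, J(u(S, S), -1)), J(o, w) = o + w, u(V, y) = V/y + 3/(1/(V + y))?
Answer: √4514942705/19397 ≈ 3.4641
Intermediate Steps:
u(V, y) = 3*V + 3*y + V/y (u(V, y) = V/y + 3*(V + y) = V/y + (3*V + 3*y) = 3*V + 3*y + V/y)
Y(S) = 12
√(1/(-13438 + 32835) + Y(31)) = √(1/(-13438 + 32835) + 12) = √(1/19397 + 12) = √(232765/19397) = √4514942705/19397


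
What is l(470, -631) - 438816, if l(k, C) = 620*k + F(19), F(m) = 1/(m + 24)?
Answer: -6338887/43 ≈ -1.4742e+5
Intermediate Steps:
F(m) = 1/(24 + m)
l(k, C) = 1/43 + 620*k (l(k, C) = 620*k + 1/(24 + 19) = 620*k + 1/43 = 1/43 + 620*k)
l(470, -631) - 438816 = (1/43 + 620*470) - 438816 = (1/43 + 291400) - 438816 = 12530201/43 - 438816 = -6338887/43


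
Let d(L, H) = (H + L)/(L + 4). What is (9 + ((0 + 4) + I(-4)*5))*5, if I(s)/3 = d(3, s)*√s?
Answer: 65 - 150*I/7 ≈ 65.0 - 21.429*I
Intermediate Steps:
d(L, H) = (H + L)/(4 + L)
I(s) = 3*√s*(3/7 + s/7) (I(s) = 3*(((s + 3)/(4 + 3))*√s) = 3*(((3 + s)/7)*√s) = 3*((3/7 + s/7)*√s) = 3*(√s*(3/7 + s/7)) = 3*√s*(3/7 + s/7))
(9 + ((0 + 4) + I(-4)*5))*5 = (9 + ((0 + 4) + (3*√(-4)*(3 - 4)/7)*5))*5 = (9 + (4 + ((3/7)*(2*I)*(-1))*5))*5 = (9 + (4 - 6*I/7*5))*5 = (9 + (4 - 30*I/7))*5 = (13 - 30*I/7)*5 = 65 - 150*I/7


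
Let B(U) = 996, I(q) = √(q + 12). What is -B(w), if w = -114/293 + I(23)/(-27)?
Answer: -996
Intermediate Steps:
I(q) = √(12 + q)
w = -114/293 - √35/27 (w = -114/293 + √(12 + 23)/(-27) = -114*1/293 + √35*(-1/27) = -114/293 - √35/27 ≈ -0.60819)
-B(w) = -1*996 = -996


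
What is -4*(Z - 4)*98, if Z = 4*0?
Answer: 1568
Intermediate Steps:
Z = 0
-4*(Z - 4)*98 = -4*(0 - 4)*98 = -4*(-4)*98 = 16*98 = 1568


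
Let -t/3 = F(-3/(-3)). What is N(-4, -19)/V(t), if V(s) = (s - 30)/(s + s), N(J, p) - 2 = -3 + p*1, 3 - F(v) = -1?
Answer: -80/7 ≈ -11.429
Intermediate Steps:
F(v) = 4 (F(v) = 3 - 1*(-1) = 3 + 1 = 4)
N(J, p) = -1 + p (N(J, p) = 2 + (-3 + p*1) = 2 + (-3 + p) = -1 + p)
t = -12 (t = -3*4 = -12)
V(s) = (-30 + s)/(2*s) (V(s) = (-30 + s)/((2*s)) = (-30 + s)*(1/(2*s)) = (-30 + s)/(2*s))
N(-4, -19)/V(t) = (-1 - 19)/(((½)*(-30 - 12)/(-12))) = -20/((½)*(-1/12)*(-42)) = -20/7/4 = -20*4/7 = -80/7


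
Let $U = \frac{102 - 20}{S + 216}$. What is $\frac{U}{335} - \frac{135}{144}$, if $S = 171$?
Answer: $- \frac{1943363}{2074320} \approx -0.93687$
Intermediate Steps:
$U = \frac{82}{387}$ ($U = \frac{102 - 20}{171 + 216} = \frac{82}{387} \approx 0.21189$)
$\frac{U}{335} - \frac{135}{144} = \frac{82}{387 \cdot 335} - \frac{135}{144} = \frac{82}{387} \cdot \frac{1}{335} - \frac{15}{16} = \frac{82}{129645} - \frac{15}{16} = - \frac{1943363}{2074320}$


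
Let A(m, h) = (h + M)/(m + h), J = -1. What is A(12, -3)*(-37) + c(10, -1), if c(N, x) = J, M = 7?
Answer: -157/9 ≈ -17.444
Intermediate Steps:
c(N, x) = -1
A(m, h) = (7 + h)/(h + m) (A(m, h) = (h + 7)/(m + h) = (7 + h)/(h + m))
A(12, -3)*(-37) + c(10, -1) = ((7 - 3)/(-3 + 12))*(-37) - 1 = (4/9)*(-37) - 1 = -148/9 - 1 = -157/9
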